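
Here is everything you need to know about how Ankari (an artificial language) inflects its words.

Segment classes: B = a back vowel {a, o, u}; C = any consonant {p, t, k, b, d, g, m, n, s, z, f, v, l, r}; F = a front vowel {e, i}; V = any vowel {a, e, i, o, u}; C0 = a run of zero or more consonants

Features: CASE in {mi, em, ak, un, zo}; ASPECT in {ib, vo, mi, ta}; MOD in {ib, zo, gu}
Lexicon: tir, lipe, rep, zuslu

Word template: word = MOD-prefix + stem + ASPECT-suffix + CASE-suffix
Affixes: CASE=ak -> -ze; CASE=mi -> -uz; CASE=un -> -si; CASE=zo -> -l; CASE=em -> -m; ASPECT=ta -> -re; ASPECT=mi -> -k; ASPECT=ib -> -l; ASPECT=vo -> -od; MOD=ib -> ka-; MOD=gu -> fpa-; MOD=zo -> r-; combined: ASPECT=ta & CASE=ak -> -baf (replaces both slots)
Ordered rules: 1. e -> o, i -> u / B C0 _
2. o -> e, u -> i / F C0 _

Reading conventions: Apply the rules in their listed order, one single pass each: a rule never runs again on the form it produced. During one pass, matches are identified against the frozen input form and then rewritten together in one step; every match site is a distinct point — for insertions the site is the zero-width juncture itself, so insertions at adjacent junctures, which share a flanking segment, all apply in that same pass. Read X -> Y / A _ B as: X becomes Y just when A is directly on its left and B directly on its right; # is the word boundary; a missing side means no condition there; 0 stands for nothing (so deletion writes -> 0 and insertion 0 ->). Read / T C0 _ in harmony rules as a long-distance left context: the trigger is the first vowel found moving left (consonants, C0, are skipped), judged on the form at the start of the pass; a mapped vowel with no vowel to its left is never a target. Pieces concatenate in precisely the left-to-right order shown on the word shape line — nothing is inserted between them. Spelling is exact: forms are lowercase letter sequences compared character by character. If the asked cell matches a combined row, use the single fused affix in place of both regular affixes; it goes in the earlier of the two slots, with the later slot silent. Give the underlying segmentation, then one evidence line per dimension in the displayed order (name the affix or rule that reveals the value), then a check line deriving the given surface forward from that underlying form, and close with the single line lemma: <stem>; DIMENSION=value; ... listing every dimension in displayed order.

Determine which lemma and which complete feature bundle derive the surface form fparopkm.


underlying: fpa-rep-k-m
CASE=em - signalled by the affix -m
ASPECT=mi - signalled by the affix -k
MOD=gu - signalled by the affix fpa-
check: fparepkm -> fparopkm -> fparopkm
lemma: rep; CASE=em; ASPECT=mi; MOD=gu


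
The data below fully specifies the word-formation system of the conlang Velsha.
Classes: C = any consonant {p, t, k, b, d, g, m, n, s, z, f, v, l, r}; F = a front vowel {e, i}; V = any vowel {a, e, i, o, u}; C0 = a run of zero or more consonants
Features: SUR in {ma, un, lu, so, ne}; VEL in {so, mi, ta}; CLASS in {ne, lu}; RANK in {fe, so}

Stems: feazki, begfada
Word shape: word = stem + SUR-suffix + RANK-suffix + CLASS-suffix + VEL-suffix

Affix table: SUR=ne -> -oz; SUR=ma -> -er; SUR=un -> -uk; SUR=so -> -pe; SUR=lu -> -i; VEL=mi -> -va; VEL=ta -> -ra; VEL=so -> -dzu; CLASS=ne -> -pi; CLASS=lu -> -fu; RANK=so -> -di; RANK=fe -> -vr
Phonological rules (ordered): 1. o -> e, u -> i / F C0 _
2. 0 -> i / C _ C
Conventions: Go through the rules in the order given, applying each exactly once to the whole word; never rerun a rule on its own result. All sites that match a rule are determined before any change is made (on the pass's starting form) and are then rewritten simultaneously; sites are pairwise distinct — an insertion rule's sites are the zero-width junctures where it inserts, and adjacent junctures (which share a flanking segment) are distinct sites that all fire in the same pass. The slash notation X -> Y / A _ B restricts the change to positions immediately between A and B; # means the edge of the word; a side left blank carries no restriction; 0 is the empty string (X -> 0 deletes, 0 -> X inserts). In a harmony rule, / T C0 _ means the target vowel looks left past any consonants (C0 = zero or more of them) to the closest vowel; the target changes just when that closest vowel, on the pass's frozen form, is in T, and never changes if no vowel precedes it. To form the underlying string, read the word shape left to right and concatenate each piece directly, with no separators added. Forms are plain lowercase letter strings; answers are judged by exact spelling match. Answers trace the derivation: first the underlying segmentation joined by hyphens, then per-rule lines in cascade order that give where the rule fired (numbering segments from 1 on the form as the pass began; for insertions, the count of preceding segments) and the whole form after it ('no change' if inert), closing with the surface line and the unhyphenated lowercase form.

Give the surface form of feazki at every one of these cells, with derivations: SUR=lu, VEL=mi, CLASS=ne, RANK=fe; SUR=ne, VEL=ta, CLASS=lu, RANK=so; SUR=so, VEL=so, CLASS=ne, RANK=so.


cell SUR=lu, VEL=mi, CLASS=ne, RANK=fe:
underlying: feazki-i-vr-pi-va
1. o -> e, u -> i / F C0 _: no change
2. 0 -> i / C _ C: inserts after position(s) 4, 8, 9: feazikiiviripiva
surface: feazikiiviripiva

cell SUR=ne, VEL=ta, CLASS=lu, RANK=so:
underlying: feazki-oz-di-fu-ra
1. o -> e, u -> i / F C0 _: fires at position(s) 7, 12: feazkiezdifira
2. 0 -> i / C _ C: inserts after position(s) 4, 8: feazikiezidifira
surface: feazikiezidifira

cell SUR=so, VEL=so, CLASS=ne, RANK=so:
underlying: feazki-pe-di-pi-dzu
1. o -> e, u -> i / F C0 _: fires at position(s) 15: feazkipedipidzi
2. 0 -> i / C _ C: inserts after position(s) 4, 13: feazikipedipidizi
surface: feazikipedipidizi


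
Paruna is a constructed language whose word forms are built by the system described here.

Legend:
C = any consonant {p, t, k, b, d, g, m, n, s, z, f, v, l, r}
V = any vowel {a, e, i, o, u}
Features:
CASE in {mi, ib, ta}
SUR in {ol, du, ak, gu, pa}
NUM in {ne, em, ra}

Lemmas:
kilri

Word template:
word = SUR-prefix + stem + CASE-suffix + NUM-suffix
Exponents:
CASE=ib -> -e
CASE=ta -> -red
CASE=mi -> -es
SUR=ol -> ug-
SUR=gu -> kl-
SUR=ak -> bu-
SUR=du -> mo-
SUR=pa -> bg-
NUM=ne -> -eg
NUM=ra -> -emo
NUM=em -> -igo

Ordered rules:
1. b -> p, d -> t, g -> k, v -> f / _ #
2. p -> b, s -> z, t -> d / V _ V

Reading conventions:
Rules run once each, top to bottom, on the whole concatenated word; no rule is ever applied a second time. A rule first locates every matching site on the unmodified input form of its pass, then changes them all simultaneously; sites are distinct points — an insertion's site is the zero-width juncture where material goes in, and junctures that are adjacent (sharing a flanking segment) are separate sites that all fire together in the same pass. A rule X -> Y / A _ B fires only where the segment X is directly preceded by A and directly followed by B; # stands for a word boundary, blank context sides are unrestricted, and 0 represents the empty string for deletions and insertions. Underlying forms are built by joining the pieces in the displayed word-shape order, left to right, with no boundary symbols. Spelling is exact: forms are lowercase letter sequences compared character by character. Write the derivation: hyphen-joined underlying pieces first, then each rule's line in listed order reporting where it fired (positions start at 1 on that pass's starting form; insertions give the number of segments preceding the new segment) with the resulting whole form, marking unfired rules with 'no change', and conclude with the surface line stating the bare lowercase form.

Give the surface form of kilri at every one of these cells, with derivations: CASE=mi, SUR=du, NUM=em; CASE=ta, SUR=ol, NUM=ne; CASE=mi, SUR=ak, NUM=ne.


cell CASE=mi, SUR=du, NUM=em:
underlying: mo-kilri-es-igo
1. b -> p, d -> t, g -> k, v -> f / _ #: no change
2. p -> b, s -> z, t -> d / V _ V: fires at position(s) 9: mokilriezigo
surface: mokilriezigo

cell CASE=ta, SUR=ol, NUM=ne:
underlying: ug-kilri-red-eg
1. b -> p, d -> t, g -> k, v -> f / _ #: fires at position(s) 12: ugkilriredek
2. p -> b, s -> z, t -> d / V _ V: no change
surface: ugkilriredek

cell CASE=mi, SUR=ak, NUM=ne:
underlying: bu-kilri-es-eg
1. b -> p, d -> t, g -> k, v -> f / _ #: fires at position(s) 11: bukilriesek
2. p -> b, s -> z, t -> d / V _ V: fires at position(s) 9: bukilriezek
surface: bukilriezek


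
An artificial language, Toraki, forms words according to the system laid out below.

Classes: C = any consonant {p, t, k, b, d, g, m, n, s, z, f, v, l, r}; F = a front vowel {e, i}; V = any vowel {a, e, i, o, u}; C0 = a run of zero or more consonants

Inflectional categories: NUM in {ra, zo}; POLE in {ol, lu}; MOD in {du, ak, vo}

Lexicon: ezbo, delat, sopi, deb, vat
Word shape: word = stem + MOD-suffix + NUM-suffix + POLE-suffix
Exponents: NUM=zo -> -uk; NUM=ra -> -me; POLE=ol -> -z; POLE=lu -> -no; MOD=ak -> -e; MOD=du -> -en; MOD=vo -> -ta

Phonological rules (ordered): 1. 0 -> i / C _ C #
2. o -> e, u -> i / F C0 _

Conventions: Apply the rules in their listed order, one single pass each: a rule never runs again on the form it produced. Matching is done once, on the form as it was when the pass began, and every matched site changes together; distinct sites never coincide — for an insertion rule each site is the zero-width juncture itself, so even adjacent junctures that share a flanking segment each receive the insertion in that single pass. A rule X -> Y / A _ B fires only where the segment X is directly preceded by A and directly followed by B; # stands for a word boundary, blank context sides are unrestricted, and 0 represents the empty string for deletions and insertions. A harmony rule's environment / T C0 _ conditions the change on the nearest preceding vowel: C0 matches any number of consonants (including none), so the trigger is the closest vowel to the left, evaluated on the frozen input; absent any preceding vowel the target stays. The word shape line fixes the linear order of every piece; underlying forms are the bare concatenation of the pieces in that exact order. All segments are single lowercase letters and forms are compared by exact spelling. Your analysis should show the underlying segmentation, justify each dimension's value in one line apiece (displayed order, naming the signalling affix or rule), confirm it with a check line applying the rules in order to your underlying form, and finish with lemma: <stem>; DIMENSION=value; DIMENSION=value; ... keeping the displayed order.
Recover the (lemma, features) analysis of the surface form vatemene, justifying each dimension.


underlying: vat-e-me-no
NUM=ra - signalled by the affix -me
POLE=lu - signalled by the affix -no
MOD=ak - signalled by the affix -e
check: vatemeno -> vatemeno -> vatemene
lemma: vat; NUM=ra; POLE=lu; MOD=ak


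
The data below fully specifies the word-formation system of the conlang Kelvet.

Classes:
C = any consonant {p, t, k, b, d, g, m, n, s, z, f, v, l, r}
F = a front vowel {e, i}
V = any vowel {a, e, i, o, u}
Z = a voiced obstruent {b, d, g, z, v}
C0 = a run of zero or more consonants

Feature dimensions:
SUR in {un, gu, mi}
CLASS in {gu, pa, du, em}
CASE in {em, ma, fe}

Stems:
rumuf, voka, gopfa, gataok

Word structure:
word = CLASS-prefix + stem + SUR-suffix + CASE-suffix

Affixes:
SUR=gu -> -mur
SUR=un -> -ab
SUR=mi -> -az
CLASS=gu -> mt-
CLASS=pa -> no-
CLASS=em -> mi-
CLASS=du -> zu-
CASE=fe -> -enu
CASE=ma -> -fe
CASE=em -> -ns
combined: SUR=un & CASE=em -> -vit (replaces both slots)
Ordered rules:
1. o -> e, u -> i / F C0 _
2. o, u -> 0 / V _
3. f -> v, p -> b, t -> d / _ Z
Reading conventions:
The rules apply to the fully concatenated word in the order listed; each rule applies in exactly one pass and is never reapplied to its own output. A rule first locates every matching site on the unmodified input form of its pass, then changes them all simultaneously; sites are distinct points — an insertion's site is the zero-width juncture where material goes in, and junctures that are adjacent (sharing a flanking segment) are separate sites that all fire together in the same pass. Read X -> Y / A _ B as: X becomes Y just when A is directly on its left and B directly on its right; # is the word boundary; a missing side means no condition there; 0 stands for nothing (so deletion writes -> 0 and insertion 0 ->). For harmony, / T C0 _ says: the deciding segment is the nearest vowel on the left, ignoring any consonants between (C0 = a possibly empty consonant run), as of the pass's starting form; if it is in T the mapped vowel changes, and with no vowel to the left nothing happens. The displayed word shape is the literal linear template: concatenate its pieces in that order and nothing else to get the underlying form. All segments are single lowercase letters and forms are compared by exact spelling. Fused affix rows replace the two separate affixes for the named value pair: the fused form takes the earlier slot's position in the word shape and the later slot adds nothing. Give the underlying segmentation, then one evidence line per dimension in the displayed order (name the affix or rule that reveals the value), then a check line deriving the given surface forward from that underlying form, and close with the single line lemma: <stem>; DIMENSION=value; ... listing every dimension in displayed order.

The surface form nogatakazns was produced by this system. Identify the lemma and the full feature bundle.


underlying: no-gataok-az-ns
SUR=mi - signalled by the affix -az
CLASS=pa - signalled by the affix no-
CASE=em - signalled by the affix -ns
check: nogataokazns -> nogataokazns -> nogatakazns -> nogatakazns
lemma: gataok; SUR=mi; CLASS=pa; CASE=em


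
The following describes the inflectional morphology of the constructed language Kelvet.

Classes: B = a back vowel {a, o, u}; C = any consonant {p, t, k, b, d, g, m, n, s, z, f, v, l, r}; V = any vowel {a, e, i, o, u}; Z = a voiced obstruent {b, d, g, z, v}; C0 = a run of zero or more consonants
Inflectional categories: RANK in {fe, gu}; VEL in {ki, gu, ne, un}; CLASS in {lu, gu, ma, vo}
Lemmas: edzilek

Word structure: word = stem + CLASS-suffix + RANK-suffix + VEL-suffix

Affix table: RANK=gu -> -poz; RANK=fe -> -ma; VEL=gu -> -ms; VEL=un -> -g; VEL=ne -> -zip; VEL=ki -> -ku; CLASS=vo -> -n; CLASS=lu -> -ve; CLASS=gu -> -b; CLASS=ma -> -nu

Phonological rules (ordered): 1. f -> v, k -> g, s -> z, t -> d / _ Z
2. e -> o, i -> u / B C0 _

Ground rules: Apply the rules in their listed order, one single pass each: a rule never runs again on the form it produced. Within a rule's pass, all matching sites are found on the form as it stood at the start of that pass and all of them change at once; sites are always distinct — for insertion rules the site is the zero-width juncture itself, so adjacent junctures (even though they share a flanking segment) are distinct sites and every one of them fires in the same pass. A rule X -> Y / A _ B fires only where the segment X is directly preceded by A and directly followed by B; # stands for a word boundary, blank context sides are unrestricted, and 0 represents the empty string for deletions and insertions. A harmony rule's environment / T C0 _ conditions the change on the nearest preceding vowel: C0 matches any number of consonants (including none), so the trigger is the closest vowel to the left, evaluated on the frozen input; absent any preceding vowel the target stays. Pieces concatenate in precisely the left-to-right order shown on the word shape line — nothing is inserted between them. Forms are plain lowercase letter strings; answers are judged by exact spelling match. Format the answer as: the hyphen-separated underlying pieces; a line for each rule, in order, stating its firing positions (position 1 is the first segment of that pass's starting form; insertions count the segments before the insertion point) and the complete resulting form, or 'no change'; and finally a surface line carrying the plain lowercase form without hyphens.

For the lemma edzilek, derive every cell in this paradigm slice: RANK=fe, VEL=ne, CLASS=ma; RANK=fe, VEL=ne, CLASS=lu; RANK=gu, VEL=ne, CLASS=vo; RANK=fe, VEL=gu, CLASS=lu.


cell RANK=fe, VEL=ne, CLASS=ma:
underlying: edzilek-nu-ma-zip
1. f -> v, k -> g, s -> z, t -> d / _ Z: no change
2. e -> o, i -> u / B C0 _: fires at position(s) 13: edzileknumazup
surface: edzileknumazup

cell RANK=fe, VEL=ne, CLASS=lu:
underlying: edzilek-ve-ma-zip
1. f -> v, k -> g, s -> z, t -> d / _ Z: fires at position(s) 7: edzilegvemazip
2. e -> o, i -> u / B C0 _: fires at position(s) 13: edzilegvemazup
surface: edzilegvemazup

cell RANK=gu, VEL=ne, CLASS=vo:
underlying: edzilek-n-poz-zip
1. f -> v, k -> g, s -> z, t -> d / _ Z: no change
2. e -> o, i -> u / B C0 _: fires at position(s) 13: edzileknpozzup
surface: edzileknpozzup

cell RANK=fe, VEL=gu, CLASS=lu:
underlying: edzilek-ve-ma-ms
1. f -> v, k -> g, s -> z, t -> d / _ Z: fires at position(s) 7: edzilegvemams
2. e -> o, i -> u / B C0 _: no change
surface: edzilegvemams


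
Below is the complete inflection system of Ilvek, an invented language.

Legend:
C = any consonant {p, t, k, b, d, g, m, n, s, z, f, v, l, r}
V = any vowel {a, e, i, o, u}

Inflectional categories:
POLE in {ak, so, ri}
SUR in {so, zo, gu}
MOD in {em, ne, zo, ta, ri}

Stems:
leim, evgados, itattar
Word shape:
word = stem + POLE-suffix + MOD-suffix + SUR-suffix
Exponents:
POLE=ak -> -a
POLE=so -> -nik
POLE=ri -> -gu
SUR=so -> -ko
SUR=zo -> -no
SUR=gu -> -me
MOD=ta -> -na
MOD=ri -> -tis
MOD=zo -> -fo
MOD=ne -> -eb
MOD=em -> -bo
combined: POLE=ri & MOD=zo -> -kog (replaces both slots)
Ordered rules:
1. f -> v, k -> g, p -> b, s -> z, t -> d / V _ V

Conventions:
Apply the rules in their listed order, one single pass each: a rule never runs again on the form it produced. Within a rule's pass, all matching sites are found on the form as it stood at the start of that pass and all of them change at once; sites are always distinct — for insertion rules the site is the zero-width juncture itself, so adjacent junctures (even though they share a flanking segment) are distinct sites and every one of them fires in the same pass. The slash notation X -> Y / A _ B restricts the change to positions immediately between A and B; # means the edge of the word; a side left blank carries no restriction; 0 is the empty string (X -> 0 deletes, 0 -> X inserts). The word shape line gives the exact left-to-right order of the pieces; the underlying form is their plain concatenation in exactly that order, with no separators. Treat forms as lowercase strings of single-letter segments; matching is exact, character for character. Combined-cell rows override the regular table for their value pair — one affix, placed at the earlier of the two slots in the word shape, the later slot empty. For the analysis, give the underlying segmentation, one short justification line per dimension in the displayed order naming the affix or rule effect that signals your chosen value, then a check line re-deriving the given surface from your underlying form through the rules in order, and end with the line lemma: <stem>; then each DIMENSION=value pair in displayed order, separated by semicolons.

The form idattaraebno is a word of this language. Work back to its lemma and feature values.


underlying: itattar-a-eb-no
POLE=ak - signalled by the affix -a
SUR=zo - signalled by the affix -no
MOD=ne - signalled by the affix -eb
check: itattaraebno -> idattaraebno
lemma: itattar; POLE=ak; SUR=zo; MOD=ne


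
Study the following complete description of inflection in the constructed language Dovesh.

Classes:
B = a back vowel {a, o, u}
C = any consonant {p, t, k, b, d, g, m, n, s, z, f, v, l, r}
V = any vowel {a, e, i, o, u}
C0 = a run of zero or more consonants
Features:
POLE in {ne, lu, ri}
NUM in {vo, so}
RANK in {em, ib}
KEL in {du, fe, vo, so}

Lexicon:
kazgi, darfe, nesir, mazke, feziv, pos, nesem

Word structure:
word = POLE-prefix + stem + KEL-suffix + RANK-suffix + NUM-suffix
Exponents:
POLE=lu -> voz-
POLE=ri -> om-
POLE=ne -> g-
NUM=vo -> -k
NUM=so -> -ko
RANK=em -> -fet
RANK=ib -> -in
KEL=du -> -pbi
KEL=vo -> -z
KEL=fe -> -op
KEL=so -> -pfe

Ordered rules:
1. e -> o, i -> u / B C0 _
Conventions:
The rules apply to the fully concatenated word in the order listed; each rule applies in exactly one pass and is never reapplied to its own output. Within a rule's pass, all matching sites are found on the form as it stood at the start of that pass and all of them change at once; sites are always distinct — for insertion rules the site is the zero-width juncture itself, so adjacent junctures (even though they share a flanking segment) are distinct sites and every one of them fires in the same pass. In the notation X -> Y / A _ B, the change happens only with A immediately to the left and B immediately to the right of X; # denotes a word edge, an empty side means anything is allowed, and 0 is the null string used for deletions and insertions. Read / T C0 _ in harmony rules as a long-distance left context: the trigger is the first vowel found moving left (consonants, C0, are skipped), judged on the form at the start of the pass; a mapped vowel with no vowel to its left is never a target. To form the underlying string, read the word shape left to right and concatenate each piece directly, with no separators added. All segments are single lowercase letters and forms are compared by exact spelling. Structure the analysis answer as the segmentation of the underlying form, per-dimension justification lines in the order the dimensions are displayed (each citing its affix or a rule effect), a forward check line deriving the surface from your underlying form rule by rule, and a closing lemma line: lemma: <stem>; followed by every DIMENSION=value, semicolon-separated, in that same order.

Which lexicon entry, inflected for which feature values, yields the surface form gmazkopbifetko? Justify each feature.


underlying: g-mazke-pbi-fet-ko
POLE=ne - signalled by the affix g-
NUM=so - signalled by the affix -ko
RANK=em - signalled by the affix -fet
KEL=du - signalled by the affix -pbi
check: gmazkepbifetko -> gmazkopbifetko
lemma: mazke; POLE=ne; NUM=so; RANK=em; KEL=du


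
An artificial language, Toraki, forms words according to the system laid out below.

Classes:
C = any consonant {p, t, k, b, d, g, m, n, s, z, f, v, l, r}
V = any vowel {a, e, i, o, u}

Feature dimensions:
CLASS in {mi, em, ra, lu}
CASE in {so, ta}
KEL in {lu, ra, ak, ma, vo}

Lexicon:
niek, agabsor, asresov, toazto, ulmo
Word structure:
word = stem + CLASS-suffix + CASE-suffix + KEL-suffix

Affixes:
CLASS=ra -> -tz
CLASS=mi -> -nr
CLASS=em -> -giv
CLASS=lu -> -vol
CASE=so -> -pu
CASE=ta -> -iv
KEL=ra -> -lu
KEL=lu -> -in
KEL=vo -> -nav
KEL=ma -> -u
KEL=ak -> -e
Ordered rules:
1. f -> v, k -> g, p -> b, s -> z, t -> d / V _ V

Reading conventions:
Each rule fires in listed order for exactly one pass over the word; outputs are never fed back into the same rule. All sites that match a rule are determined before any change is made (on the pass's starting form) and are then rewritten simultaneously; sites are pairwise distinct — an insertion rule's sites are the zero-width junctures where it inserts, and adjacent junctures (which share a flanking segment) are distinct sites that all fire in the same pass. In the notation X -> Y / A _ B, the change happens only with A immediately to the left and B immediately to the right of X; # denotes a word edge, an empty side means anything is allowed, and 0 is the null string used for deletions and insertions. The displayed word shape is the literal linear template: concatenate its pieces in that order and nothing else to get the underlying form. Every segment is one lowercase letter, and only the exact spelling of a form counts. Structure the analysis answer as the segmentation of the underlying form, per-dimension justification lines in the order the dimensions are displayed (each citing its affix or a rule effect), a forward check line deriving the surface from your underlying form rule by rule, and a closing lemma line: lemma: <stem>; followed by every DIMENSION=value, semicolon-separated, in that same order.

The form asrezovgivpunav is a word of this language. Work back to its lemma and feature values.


underlying: asresov-giv-pu-nav
CLASS=em - signalled by the affix -giv
CASE=so - signalled by the affix -pu
KEL=vo - signalled by the affix -nav
check: asresovgivpunav -> asrezovgivpunav
lemma: asresov; CLASS=em; CASE=so; KEL=vo


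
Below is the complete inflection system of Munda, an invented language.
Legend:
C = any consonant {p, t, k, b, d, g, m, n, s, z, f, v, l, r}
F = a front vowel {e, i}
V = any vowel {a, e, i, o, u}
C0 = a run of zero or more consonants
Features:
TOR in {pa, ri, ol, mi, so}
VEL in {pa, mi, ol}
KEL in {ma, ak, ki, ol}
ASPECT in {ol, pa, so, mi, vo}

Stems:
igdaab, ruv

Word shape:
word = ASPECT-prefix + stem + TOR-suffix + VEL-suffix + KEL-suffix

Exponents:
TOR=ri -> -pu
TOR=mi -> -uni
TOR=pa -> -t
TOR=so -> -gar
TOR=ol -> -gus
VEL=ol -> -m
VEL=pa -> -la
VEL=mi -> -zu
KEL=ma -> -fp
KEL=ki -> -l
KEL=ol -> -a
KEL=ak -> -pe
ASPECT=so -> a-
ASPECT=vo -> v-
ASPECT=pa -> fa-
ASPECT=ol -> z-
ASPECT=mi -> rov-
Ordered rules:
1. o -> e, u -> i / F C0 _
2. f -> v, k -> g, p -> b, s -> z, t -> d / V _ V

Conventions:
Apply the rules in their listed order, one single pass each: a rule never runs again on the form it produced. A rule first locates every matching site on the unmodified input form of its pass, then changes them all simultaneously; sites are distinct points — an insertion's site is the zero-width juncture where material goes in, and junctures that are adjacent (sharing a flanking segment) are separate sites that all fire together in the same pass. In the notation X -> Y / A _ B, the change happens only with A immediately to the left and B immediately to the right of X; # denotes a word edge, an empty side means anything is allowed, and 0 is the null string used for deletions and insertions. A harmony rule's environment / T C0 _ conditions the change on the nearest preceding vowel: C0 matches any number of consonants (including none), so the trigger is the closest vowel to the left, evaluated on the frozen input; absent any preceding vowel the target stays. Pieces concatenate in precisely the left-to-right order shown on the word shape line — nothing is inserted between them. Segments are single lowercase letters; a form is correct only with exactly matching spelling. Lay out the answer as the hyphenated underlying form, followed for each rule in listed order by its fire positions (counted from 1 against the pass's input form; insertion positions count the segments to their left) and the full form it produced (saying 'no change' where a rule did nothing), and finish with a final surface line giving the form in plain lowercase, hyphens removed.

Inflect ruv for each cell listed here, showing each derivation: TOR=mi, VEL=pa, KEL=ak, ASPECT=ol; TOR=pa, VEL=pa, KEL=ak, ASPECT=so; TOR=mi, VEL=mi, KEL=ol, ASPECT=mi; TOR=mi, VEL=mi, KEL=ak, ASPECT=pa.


cell TOR=mi, VEL=pa, KEL=ak, ASPECT=ol:
underlying: z-ruv-uni-la-pe
1. o -> e, u -> i / F C0 _: no change
2. f -> v, k -> g, p -> b, s -> z, t -> d / V _ V: fires at position(s) 10: zruvunilabe
surface: zruvunilabe

cell TOR=pa, VEL=pa, KEL=ak, ASPECT=so:
underlying: a-ruv-t-la-pe
1. o -> e, u -> i / F C0 _: no change
2. f -> v, k -> g, p -> b, s -> z, t -> d / V _ V: fires at position(s) 8: aruvtlabe
surface: aruvtlabe

cell TOR=mi, VEL=mi, KEL=ol, ASPECT=mi:
underlying: rov-ruv-uni-zu-a
1. o -> e, u -> i / F C0 _: fires at position(s) 11: rovruvunizia
2. f -> v, k -> g, p -> b, s -> z, t -> d / V _ V: no change
surface: rovruvunizia

cell TOR=mi, VEL=mi, KEL=ak, ASPECT=pa:
underlying: fa-ruv-uni-zu-pe
1. o -> e, u -> i / F C0 _: fires at position(s) 10: faruvunizipe
2. f -> v, k -> g, p -> b, s -> z, t -> d / V _ V: fires at position(s) 11: faruvunizibe
surface: faruvunizibe


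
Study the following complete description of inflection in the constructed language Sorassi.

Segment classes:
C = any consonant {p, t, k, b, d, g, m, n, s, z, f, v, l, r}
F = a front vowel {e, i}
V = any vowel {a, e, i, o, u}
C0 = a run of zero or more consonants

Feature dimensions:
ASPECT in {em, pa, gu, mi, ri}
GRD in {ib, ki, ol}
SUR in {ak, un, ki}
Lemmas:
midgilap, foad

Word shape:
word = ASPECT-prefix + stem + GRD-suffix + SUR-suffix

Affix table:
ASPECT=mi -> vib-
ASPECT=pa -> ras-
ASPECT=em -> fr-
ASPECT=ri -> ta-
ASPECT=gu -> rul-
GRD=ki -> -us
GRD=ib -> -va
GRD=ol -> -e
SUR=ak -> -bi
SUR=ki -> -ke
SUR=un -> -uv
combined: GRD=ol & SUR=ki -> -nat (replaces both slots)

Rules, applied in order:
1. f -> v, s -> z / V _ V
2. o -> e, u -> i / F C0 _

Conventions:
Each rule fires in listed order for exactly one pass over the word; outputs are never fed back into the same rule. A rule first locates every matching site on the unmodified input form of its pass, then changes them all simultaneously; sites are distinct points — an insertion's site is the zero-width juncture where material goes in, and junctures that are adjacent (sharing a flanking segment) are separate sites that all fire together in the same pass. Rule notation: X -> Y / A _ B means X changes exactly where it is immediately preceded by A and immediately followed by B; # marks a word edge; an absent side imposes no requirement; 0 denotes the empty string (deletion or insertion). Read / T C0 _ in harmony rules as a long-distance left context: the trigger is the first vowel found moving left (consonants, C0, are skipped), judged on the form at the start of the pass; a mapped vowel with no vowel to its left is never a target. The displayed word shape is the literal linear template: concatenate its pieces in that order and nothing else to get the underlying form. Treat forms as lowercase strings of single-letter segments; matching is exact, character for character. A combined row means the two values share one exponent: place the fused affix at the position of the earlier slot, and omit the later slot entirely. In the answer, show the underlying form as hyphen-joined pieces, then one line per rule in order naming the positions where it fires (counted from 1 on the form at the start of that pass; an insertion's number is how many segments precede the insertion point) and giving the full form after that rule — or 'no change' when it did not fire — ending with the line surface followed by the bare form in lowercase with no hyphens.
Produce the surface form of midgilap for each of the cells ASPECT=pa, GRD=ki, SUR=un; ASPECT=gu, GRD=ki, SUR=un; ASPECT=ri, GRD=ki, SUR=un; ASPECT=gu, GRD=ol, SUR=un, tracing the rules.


cell ASPECT=pa, GRD=ki, SUR=un:
underlying: ras-midgilap-us-uv
1. f -> v, s -> z / V _ V: fires at position(s) 13: rasmidgilapuzuv
2. o -> e, u -> i / F C0 _: no change
surface: rasmidgilapuzuv

cell ASPECT=gu, GRD=ki, SUR=un:
underlying: rul-midgilap-us-uv
1. f -> v, s -> z / V _ V: fires at position(s) 13: rulmidgilapuzuv
2. o -> e, u -> i / F C0 _: no change
surface: rulmidgilapuzuv

cell ASPECT=ri, GRD=ki, SUR=un:
underlying: ta-midgilap-us-uv
1. f -> v, s -> z / V _ V: fires at position(s) 12: tamidgilapuzuv
2. o -> e, u -> i / F C0 _: no change
surface: tamidgilapuzuv

cell ASPECT=gu, GRD=ol, SUR=un:
underlying: rul-midgilap-e-uv
1. f -> v, s -> z / V _ V: no change
2. o -> e, u -> i / F C0 _: fires at position(s) 13: rulmidgilapeiv
surface: rulmidgilapeiv


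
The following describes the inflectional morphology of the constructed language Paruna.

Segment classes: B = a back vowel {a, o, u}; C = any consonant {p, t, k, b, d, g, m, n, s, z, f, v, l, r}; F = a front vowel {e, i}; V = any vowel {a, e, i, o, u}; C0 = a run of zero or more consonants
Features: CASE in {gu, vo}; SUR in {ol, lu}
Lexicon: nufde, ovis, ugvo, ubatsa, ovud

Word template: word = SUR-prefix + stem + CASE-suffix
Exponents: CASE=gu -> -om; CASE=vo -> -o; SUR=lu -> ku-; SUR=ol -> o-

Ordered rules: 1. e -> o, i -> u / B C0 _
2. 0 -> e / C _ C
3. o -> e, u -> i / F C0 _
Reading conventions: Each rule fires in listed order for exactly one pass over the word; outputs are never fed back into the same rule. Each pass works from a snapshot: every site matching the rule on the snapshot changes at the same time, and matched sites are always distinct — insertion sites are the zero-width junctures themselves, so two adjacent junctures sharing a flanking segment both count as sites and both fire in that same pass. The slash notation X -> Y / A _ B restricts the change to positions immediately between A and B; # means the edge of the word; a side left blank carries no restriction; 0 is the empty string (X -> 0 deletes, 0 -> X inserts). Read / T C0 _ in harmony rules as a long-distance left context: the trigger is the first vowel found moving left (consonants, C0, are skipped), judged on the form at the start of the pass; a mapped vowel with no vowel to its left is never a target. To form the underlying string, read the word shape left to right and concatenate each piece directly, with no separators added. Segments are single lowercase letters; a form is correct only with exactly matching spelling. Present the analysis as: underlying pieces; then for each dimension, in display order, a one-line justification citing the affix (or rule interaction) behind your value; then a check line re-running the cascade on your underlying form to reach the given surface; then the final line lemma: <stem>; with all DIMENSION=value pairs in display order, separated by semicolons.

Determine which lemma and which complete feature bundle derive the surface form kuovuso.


underlying: ku-ovis-o
CASE=vo - signalled by the affix -o
SUR=lu - signalled by the affix ku-
check: kuoviso -> kuovuso -> kuovuso -> kuovuso
lemma: ovis; CASE=vo; SUR=lu


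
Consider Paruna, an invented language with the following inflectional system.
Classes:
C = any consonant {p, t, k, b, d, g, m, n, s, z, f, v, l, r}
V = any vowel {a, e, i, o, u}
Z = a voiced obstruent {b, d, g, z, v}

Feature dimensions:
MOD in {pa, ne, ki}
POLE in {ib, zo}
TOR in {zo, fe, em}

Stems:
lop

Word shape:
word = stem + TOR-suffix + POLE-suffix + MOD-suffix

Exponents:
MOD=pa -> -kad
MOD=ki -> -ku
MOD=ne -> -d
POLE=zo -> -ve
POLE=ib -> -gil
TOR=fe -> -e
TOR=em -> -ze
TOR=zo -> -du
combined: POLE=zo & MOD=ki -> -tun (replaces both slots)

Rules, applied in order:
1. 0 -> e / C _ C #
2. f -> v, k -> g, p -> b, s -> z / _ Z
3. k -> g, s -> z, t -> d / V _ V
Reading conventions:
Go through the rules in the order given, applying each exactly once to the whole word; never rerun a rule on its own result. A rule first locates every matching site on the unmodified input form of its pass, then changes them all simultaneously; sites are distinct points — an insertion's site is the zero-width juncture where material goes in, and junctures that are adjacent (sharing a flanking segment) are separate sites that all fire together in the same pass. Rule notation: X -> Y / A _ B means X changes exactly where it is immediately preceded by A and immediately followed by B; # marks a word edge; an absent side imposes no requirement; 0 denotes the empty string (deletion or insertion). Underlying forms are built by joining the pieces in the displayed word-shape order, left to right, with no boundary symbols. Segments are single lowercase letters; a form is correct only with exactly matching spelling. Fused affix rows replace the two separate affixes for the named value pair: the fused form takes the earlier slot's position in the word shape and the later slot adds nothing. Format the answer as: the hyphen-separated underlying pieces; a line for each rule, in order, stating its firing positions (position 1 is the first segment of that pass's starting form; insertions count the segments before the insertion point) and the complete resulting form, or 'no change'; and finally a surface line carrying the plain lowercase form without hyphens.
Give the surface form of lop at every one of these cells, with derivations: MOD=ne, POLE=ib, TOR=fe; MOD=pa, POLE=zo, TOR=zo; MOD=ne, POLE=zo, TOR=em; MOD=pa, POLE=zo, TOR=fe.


cell MOD=ne, POLE=ib, TOR=fe:
underlying: lop-e-gil-d
1. 0 -> e / C _ C #: inserts after position(s) 7: lopegiled
2. f -> v, k -> g, p -> b, s -> z / _ Z: no change
3. k -> g, s -> z, t -> d / V _ V: no change
surface: lopegiled

cell MOD=pa, POLE=zo, TOR=zo:
underlying: lop-du-ve-kad
1. 0 -> e / C _ C #: no change
2. f -> v, k -> g, p -> b, s -> z / _ Z: fires at position(s) 3: lobduvekad
3. k -> g, s -> z, t -> d / V _ V: fires at position(s) 8: lobduvegad
surface: lobduvegad

cell MOD=ne, POLE=zo, TOR=em:
underlying: lop-ze-ve-d
1. 0 -> e / C _ C #: no change
2. f -> v, k -> g, p -> b, s -> z / _ Z: fires at position(s) 3: lobzeved
3. k -> g, s -> z, t -> d / V _ V: no change
surface: lobzeved

cell MOD=pa, POLE=zo, TOR=fe:
underlying: lop-e-ve-kad
1. 0 -> e / C _ C #: no change
2. f -> v, k -> g, p -> b, s -> z / _ Z: no change
3. k -> g, s -> z, t -> d / V _ V: fires at position(s) 7: lopevegad
surface: lopevegad


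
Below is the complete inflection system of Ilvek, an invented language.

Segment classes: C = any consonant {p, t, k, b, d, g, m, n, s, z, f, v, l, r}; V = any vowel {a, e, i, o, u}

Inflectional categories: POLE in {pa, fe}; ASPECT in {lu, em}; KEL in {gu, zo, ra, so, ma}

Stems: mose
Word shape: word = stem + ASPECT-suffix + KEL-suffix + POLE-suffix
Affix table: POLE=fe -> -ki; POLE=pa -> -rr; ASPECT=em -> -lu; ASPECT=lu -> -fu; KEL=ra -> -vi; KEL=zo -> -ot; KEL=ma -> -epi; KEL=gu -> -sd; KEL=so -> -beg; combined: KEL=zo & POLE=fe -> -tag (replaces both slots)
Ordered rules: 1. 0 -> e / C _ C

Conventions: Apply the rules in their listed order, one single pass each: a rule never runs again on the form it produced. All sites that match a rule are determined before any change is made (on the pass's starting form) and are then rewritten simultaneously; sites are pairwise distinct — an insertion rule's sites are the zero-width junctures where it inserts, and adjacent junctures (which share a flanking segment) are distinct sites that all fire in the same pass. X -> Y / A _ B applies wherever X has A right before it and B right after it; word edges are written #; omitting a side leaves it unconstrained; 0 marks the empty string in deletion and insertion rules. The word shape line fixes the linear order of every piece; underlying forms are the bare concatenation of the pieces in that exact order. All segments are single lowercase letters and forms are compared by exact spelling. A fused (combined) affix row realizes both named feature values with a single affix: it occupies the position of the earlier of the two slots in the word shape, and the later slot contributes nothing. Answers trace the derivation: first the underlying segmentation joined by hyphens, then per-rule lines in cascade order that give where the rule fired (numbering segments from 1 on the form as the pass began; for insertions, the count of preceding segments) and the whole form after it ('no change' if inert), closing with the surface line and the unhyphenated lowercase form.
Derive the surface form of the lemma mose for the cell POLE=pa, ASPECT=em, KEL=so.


underlying: mose-lu-beg-rr
1. 0 -> e / C _ C: inserts after position(s) 9, 10: moselubegerer
surface: moselubegerer


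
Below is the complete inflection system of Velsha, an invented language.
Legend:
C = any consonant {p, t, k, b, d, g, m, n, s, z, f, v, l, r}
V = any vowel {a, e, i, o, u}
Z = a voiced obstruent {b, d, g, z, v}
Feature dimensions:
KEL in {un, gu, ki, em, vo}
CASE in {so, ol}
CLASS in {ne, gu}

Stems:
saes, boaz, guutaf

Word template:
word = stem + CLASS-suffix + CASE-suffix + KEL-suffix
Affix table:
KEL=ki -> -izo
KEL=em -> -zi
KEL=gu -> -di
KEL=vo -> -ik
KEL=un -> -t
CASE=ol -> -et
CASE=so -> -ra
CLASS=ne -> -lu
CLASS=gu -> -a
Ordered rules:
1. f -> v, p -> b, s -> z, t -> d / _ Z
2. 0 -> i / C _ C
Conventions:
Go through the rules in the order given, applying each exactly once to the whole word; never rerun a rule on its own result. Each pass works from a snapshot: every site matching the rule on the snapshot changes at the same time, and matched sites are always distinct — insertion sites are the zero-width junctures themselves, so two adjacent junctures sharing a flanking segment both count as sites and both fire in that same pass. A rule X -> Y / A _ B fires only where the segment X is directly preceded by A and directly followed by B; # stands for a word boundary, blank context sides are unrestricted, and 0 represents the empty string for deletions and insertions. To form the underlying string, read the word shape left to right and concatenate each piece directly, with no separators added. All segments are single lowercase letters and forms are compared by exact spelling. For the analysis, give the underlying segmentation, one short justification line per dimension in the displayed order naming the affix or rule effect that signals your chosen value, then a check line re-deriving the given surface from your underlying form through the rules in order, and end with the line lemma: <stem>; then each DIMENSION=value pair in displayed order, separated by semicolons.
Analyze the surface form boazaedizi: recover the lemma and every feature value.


underlying: boaz-a-et-zi
KEL=em - signalled by the affix -zi
CASE=ol - signalled by the affix -et
CLASS=gu - signalled by the affix -a
check: boazaetzi -> boazaedzi -> boazaedizi
lemma: boaz; KEL=em; CASE=ol; CLASS=gu
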